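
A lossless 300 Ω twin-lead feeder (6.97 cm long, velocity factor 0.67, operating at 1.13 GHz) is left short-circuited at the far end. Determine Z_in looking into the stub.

λ = v/f = 0.67·c / 1.13 GHz = 0.178 m
βl = 2π·l/λ = 2π × 0.392 = 141°
tan(βl) = -0.808
For a short-circuited stub, Z_in = jZ_0·tan(βl)

Z_in ≈ −j242 Ω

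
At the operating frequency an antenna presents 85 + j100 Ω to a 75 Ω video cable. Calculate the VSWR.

Γ = (Z_L − Z_0)/(Z_L + Z_0) = (10 + j100)/(160 + j100)
|Γ| = 100/189 = 0.533
VSWR = (1 + |Γ|)/(1 − |Γ|) = 1.53/0.467

VSWR ≈ 3.28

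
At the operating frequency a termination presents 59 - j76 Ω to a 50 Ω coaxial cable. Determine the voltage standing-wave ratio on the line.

VSWR ≈ 3.72

Γ = (Z_L − Z_0)/(Z_L + Z_0) = (9 − j76)/(109 − j76)
|Γ| = 76.5/133 = 0.576
VSWR = (1 + |Γ|)/(1 − |Γ|) = 1.58/0.424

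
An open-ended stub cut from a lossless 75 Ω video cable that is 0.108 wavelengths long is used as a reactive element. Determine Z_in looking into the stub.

Z_in ≈ −j93 Ω

βl = 2π × 0.108 = 38.9°
tan(βl) = 0.806
For an open-ended stub, Z_in = −jZ_0·cot(βl) = −jZ_0/tan(βl)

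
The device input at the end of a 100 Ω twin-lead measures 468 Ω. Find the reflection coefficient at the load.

Γ = 0.648

Γ = (Z_L − Z_0)/(Z_L + Z_0) = (468 − 100)/(468 + 100) = 368/568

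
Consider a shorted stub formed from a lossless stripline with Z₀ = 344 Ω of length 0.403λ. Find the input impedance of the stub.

Z_in ≈ −j240 Ω

βl = 2π × 0.403 = 145°
tan(βl) = -0.698
For a shorted stub, Z_in = jZ_0·tan(βl)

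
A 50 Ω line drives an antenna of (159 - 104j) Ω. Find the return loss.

Γ = (109 − j104)/(209 − j104), |Γ| = 0.645
RL = −20·log₁₀|Γ| = −20·log₁₀(0.645)

RL ≈ 3.8 dB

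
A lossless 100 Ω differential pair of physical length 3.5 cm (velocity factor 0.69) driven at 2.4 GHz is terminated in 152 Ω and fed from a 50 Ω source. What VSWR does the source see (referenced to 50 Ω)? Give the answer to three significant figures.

VSWR ≈ 2.58

λ = v/f = 0.69·c / 2.4 GHz = 0.0862 m
βl = 2π·l/λ = 2π × 0.406 = 146°
tan(βl) = -0.672
Z_in = Z_0·(Z_L + jZ_0·tanβl)/(Z_0 + jZ_L·tanβl) = 108 + j43.1 Ω
Γ_s = (Z_in − Z_s)/(Z_in + Z_s) = (58 + j43.1)/(158 + j43.1), |Γ_s| = 0.441
VSWR = (1 + |Γ_s|)/(1 − |Γ_s|)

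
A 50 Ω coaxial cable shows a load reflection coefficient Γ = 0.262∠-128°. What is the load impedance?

Z_L ≈ 33.5 − j14.8 Ω

Z_L = Z_0·(1 + Γ)/(1 − Γ) = 50·(0.839 − j0.206)/(1.16 + j0.206)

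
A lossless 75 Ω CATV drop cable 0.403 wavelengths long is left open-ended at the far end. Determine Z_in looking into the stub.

Z_in ≈ +j107 Ω

βl = 2π × 0.403 = 145°
tan(βl) = -0.698
For an open-ended stub, Z_in = −jZ_0·cot(βl) = −jZ_0/tan(βl)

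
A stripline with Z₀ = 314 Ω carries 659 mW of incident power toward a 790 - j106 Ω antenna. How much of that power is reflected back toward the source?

|Γ| = |(476 − j106)/(1104 − j106)| = 0.44
|Γ|² = 0.193
P_refl = |Γ|²·P_inc = 127 mW, P_del = (1 − |Γ|²)·P_inc = 532 mW

P_reflected ≈ 127 mW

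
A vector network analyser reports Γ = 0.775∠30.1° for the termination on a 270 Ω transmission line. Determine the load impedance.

Z_L ≈ 415 + j808 Ω

Z_L = Z_0·(1 + Γ)/(1 − Γ) = 270·(1.67 + j0.389)/(0.33 − j0.389)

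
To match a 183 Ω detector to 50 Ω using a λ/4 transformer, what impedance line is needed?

Z_qwt = √(Z_0·R_L) = √(50 × 183) = √9150

Z_qwt ≈ 95.7 Ω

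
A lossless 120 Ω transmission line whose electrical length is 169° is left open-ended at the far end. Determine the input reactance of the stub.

tan(βl) = -0.194
For an open-ended stub, Z_in = −jZ_0·cot(βl) = −jZ_0/tan(βl)

X_in ≈ 617 Ω (inductive)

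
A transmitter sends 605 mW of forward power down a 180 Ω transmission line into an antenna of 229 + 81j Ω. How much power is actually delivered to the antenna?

|Γ| = |(49 + j81)/(409 + j81)| = 0.227
|Γ|² = 0.0516
P_refl = |Γ|²·P_inc = 31.2 mW, P_del = (1 − |Γ|²)·P_inc = 574 mW

P_delivered ≈ 574 mW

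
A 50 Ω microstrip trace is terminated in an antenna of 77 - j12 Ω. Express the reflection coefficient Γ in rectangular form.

Γ = (Z_L − Z_0)/(Z_L + Z_0) = (27 − j12)/(127 − j12)

Γ ≈ 0.22 − j0.0737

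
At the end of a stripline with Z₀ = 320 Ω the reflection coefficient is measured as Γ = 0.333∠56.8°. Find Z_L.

Z_L ≈ 381 + j239 Ω

Z_L = Z_0·(1 + Γ)/(1 − Γ) = 320·(1.18 + j0.279)/(0.818 − j0.279)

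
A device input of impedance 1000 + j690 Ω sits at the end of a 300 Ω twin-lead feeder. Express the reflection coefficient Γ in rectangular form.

Γ = (Z_L − Z_0)/(Z_L + Z_0) = (700 + j690)/(1300 + j690)

Γ ≈ 0.64 + j0.191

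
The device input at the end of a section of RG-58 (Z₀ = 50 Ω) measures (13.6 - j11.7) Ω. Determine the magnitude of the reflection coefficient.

Γ = (Z_L − Z_0)/(Z_L + Z_0) = (-36.4 − j11.7)/(63.6 − j11.7)
|Γ| = 38.2/64.7

|Γ| ≈ 0.591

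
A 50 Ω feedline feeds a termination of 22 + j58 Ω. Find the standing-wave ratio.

VSWR ≈ 5.59

Γ = (Z_L − Z_0)/(Z_L + Z_0) = (-28 + j58)/(72 + j58)
|Γ| = 64.4/92.5 = 0.697
VSWR = (1 + |Γ|)/(1 − |Γ|) = 1.7/0.303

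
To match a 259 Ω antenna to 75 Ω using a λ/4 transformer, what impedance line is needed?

Z_qwt ≈ 139 Ω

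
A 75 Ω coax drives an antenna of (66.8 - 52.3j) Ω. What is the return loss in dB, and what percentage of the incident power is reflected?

RL ≈ 9.11 dB; 12.3% of incident power reflected

Γ = (-8.2 − j52.3)/(141.8 − j52.3), |Γ| = 0.35
RL = −20·log₁₀(0.35) = 9.11 dB
P_refl/P_inc = |Γ|² = 0.123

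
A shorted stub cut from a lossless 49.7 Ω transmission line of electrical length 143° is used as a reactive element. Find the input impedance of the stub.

tan(βl) = -0.754
For a shorted stub, Z_in = jZ_0·tan(βl)

Z_in ≈ −j37.5 Ω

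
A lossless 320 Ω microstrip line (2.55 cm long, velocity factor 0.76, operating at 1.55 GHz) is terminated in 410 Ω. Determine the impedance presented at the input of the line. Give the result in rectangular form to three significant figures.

Z_in ≈ 273 − j56 Ω

λ = v/f = 0.76·c / 1.55 GHz = 0.147 m
βl = 2π·l/λ = 2π × 0.173 = 62.4°
tan(βl) = tan(62.4°) = 1.91
Z_in = Z_0·(Z_L + jZ_0·tanβl)/(Z_0 + jZ_L·tanβl)
     = 320·(410 + j612)/(320 + j785)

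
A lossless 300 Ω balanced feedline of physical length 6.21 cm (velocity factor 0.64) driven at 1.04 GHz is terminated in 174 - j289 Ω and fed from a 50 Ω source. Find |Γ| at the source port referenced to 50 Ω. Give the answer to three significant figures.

|Γ| ≈ 0.904

λ = v/f = 0.64·c / 1.04 GHz = 0.185 m
βl = 2π·l/λ = 2π × 0.336 = 121°
tan(βl) = -1.66
Z_in = Z_0·(Z_L + jZ_0·tanβl)/(Z_0 + jZ_L·tanβl) = 509 + j497 Ω
Γ_s = (Z_in − Z_s)/(Z_in + Z_s) = (459 + j497)/(559 + j497), |Γ_s| = 0.904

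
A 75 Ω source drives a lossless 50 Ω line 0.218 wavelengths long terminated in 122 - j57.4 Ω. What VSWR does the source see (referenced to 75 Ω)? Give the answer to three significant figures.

VSWR ≈ 4.59

βl = 2π × 0.218 = 78.5°
tan(βl) = 4.91
Z_in = Z_0·(Z_L + jZ_0·tanβl)/(Z_0 + jZ_L·tanβl) = 16.3 − j1.14 Ω
Γ_s = (Z_in − Z_s)/(Z_in + Z_s) = (-58.7 − j1.14)/(91.3 − j1.14), |Γ_s| = 0.642
VSWR = (1 + |Γ_s|)/(1 − |Γ_s|)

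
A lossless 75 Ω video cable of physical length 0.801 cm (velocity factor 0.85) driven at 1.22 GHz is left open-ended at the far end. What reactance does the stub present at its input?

λ = v/f = 0.85·c / 1.22 GHz = 0.209 m
βl = 2π·l/λ = 2π × 0.0383 = 13.8°
tan(βl) = 0.246
For an open-ended stub, Z_in = −jZ_0·cot(βl) = −jZ_0/tan(βl)

X_in ≈ -305 Ω (capacitive)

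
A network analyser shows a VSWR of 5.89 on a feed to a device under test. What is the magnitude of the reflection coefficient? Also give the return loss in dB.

|Γ| ≈ 0.71; return loss ≈ 2.98 dB

|Γ| = (S − 1)/(S + 1) = (5.89 − 1)/(5.89 + 1) = 4.89/6.89
RL = −20·log₁₀|Γ| = −20·log₁₀(0.71)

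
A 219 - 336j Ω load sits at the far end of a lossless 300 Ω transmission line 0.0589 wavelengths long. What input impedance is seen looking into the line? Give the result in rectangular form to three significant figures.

βl = 2π × 0.0589 = 21.2°
tan(βl) = tan(21.2°) = 0.388
Z_in = Z_0·(Z_L + jZ_0·tanβl)/(Z_0 + jZ_L·tanβl)
     = 300·(219 − j220)/(430 + j85)

Z_in ≈ 118 − j176 Ω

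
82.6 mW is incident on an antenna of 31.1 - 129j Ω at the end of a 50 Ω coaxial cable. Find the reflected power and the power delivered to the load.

P_reflected ≈ 60.5 mW; P_delivered ≈ 22.1 mW

|Γ| = |(-18.9 − j129)/(81.1 − j129)| = 0.856
|Γ|² = 0.732
P_refl = |Γ|²·P_inc = 60.5 mW, P_del = (1 − |Γ|²)·P_inc = 22.1 mW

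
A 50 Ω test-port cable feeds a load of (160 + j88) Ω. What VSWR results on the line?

VSWR ≈ 4.24

Γ = (Z_L − Z_0)/(Z_L + Z_0) = (110 + j88)/(210 + j88)
|Γ| = 141/228 = 0.619
VSWR = (1 + |Γ|)/(1 − |Γ|) = 1.62/0.381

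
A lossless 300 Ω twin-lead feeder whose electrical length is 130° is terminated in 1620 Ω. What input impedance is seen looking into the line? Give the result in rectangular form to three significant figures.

Z_in ≈ 92.4 + j237 Ω

tan(βl) = tan(130°) = -1.19
Z_in = Z_0·(Z_L + jZ_0·tanβl)/(Z_0 + jZ_L·tanβl)
     = 300·(1620 − j358)/(300 − j1930)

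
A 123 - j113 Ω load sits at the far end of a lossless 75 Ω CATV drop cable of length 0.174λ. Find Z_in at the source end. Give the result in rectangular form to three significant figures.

Z_in ≈ 23 − j10.5 Ω

βl = 2π × 0.174 = 62.6°
tan(βl) = tan(62.6°) = 1.93
Z_in = Z_0·(Z_L + jZ_0·tanβl)/(Z_0 + jZ_L·tanβl)
     = 75·(123 + j31.9)/(293 + j238)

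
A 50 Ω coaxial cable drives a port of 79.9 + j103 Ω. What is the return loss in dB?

Γ = (29.9 + j103)/(129.9 + j103), |Γ| = 0.647
RL = −20·log₁₀|Γ| = −20·log₁₀(0.647)

RL ≈ 3.78 dB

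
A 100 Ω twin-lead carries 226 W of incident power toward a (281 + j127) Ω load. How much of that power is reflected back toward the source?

P_reflected ≈ 68.5 W

|Γ| = |(181 + j127)/(381 + j127)| = 0.551
|Γ|² = 0.303
P_refl = |Γ|²·P_inc = 68.5 W, P_del = (1 − |Γ|²)·P_inc = 157 W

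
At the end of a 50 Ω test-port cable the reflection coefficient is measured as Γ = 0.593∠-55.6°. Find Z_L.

Z_L = Z_0·(1 + Γ)/(1 − Γ) = 50·(1.34 − j0.489)/(0.665 + j0.489)

Z_L ≈ 47.6 − j71.8 Ω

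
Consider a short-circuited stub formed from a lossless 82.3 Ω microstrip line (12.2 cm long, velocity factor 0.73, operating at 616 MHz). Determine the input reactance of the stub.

X_in ≈ -124 Ω (capacitive)

λ = v/f = 0.73·c / 616 MHz = 0.356 m
βl = 2π·l/λ = 2π × 0.343 = 124°
tan(βl) = -1.51
For a short-circuited stub, Z_in = jZ_0·tan(βl)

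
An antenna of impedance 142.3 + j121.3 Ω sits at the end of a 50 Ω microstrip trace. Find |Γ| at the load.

|Γ| ≈ 0.67

Γ = (Z_L − Z_0)/(Z_L + Z_0) = (92.3 + j121.3)/(192.3 + j121.3)
|Γ| = 152/227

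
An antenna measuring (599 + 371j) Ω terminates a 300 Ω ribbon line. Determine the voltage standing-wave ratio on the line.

Γ = (Z_L − Z_0)/(Z_L + Z_0) = (299 + j371)/(899 + j371)
|Γ| = 476/973 = 0.49
VSWR = (1 + |Γ|)/(1 − |Γ|) = 1.49/0.51

VSWR ≈ 2.92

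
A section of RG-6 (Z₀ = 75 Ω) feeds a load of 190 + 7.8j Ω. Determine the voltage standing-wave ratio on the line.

Γ = (Z_L − Z_0)/(Z_L + Z_0) = (115 + j7.8)/(265 + j7.8)
|Γ| = 115/265 = 0.435
VSWR = (1 + |Γ|)/(1 − |Γ|) = 1.43/0.565

VSWR ≈ 2.54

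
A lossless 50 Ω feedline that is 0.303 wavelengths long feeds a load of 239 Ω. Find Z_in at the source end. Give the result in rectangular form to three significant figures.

βl = 2π × 0.303 = 109°
tan(βl) = tan(109°) = -2.89
Z_in = Z_0·(Z_L + jZ_0·tanβl)/(Z_0 + jZ_L·tanβl)
     = 50·(239 − j145)/(50 − j691)

Z_in ≈ 11.7 + j16.5 Ω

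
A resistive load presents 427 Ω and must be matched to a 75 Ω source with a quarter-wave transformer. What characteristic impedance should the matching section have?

Z_qwt = √(Z_0·R_L) = √(75 × 427) = √32020

Z_qwt ≈ 179 Ω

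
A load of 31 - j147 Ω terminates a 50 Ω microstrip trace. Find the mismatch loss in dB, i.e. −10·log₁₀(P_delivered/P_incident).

Γ = (-19 − j147)/(81 − j147), |Γ| = 0.883
|Γ|² = 0.78, so P_del/P_inc = 1 − |Γ|² = 0.22
ML = −10·log₁₀(1 − |Γ|²)

mismatch loss ≈ 6.57 dB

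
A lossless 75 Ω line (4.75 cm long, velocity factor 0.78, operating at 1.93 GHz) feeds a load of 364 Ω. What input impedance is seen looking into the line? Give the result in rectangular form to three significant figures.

λ = v/f = 0.78·c / 1.93 GHz = 0.121 m
βl = 2π·l/λ = 2π × 0.392 = 141°
tan(βl) = tan(141°) = -0.809
Z_in = Z_0·(Z_L + jZ_0·tanβl)/(Z_0 + jZ_L·tanβl)
     = 75·(364 − j60.7)/(75 − j294)

Z_in ≈ 36.7 + j83.4 Ω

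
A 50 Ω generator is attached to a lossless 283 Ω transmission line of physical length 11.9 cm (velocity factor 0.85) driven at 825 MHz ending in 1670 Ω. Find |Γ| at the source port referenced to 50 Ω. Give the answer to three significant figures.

λ = v/f = 0.85·c / 825 MHz = 0.309 m
βl = 2π·l/λ = 2π × 0.385 = 139°
tan(βl) = -0.882
Z_in = Z_0·(Z_L + jZ_0·tanβl)/(Z_0 + jZ_L·tanβl) = 106 + j301 Ω
Γ_s = (Z_in − Z_s)/(Z_in + Z_s) = (55.8 + j301)/(156 + j301), |Γ_s| = 0.903

|Γ| ≈ 0.903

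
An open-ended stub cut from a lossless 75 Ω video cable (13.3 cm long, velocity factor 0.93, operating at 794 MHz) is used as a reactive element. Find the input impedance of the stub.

λ = v/f = 0.93·c / 794 MHz = 0.351 m
βl = 2π·l/λ = 2π × 0.379 = 136°
tan(βl) = -0.957
For an open-ended stub, Z_in = −jZ_0·cot(βl) = −jZ_0/tan(βl)

Z_in ≈ +j78.4 Ω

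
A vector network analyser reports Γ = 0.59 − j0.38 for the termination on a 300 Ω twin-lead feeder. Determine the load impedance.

Z_L = Z_0·(1 + Γ)/(1 − Γ) = 300·(1.59 − j0.38)/(0.41 + j0.38)

Z_L ≈ 487 − j730 Ω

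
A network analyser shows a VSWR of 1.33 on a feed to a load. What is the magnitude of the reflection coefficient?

|Γ| = (S − 1)/(S + 1) = (1.33 − 1)/(1.33 + 1) = 0.33/2.33

|Γ| ≈ 0.142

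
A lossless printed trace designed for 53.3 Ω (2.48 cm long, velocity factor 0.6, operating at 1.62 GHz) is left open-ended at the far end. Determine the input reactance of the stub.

λ = v/f = 0.6·c / 1.62 GHz = 0.111 m
βl = 2π·l/λ = 2π × 0.223 = 80.4°
tan(βl) = 5.88
For an open-ended stub, Z_in = −jZ_0·cot(βl) = −jZ_0/tan(βl)

X_in ≈ -9.06 Ω (capacitive)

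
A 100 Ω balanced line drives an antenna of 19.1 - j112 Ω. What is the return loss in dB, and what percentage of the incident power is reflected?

RL ≈ 1.46 dB; 71.4% of incident power reflected

Γ = (-80.9 − j112)/(119.1 − j112), |Γ| = 0.845
RL = −20·log₁₀(0.845) = 1.46 dB
P_refl/P_inc = |Γ|² = 0.714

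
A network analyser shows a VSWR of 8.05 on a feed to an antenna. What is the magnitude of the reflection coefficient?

|Γ| ≈ 0.779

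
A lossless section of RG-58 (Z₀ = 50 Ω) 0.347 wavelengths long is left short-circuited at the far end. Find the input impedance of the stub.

Z_in ≈ −j71.6 Ω

βl = 2π × 0.347 = 125°
tan(βl) = -1.43
For a short-circuited stub, Z_in = jZ_0·tan(βl)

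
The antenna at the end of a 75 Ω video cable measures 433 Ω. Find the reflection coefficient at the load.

Γ = (Z_L − Z_0)/(Z_L + Z_0) = (433 − 75)/(433 + 75) = 358/508

Γ = 0.705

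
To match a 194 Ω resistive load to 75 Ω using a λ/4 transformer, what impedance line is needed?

Z_qwt = √(Z_0·R_L) = √(75 × 194) = √14550

Z_qwt ≈ 121 Ω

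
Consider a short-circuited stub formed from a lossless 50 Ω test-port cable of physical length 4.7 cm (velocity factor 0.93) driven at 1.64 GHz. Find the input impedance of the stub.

Z_in ≈ −j300 Ω

λ = v/f = 0.93·c / 1.64 GHz = 0.17 m
βl = 2π·l/λ = 2π × 0.276 = 99.5°
tan(βl) = -6
For a short-circuited stub, Z_in = jZ_0·tan(βl)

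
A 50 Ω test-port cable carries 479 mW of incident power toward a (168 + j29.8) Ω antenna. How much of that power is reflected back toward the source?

P_reflected ≈ 147 mW

|Γ| = |(118 + j29.8)/(218 + j29.8)| = 0.553
|Γ|² = 0.306
P_refl = |Γ|²·P_inc = 147 mW, P_del = (1 − |Γ|²)·P_inc = 332 mW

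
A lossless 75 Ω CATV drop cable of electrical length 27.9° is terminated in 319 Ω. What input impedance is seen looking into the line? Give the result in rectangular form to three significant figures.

tan(βl) = tan(27.9°) = 0.529
Z_in = Z_0·(Z_L + jZ_0·tanβl)/(Z_0 + jZ_L·tanβl)
     = 75·(319 + j39.7)/(75 + j169)

Z_in ≈ 67.3 − j112 Ω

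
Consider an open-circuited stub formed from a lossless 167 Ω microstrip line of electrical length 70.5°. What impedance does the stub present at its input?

Z_in ≈ −j59.1 Ω

tan(βl) = 2.82
For an open-circuited stub, Z_in = −jZ_0·cot(βl) = −jZ_0/tan(βl)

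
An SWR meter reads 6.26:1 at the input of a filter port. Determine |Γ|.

|Γ| ≈ 0.725

|Γ| = (S − 1)/(S + 1) = (6.26 − 1)/(6.26 + 1) = 5.26/7.26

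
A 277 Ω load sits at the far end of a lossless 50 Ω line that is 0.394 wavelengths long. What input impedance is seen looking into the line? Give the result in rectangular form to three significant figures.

βl = 2π × 0.394 = 142°
tan(βl) = tan(142°) = -0.786
Z_in = Z_0·(Z_L + jZ_0·tanβl)/(Z_0 + jZ_L·tanβl)
     = 50·(277 − j39.3)/(50 − j218)

Z_in ≈ 22.5 + j58.5 Ω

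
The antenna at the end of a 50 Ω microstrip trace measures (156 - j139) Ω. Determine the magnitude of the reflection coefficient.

Γ = (Z_L − Z_0)/(Z_L + Z_0) = (106 − j139)/(206 − j139)
|Γ| = 175/249

|Γ| ≈ 0.703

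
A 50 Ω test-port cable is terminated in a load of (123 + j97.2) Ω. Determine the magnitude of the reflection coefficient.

|Γ| ≈ 0.613

Γ = (Z_L − Z_0)/(Z_L + Z_0) = (73 + j97.2)/(173 + j97.2)
|Γ| = 122/198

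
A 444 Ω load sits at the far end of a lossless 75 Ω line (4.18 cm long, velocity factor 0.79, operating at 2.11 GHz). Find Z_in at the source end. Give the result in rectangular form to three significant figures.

λ = v/f = 0.79·c / 2.11 GHz = 0.112 m
βl = 2π·l/λ = 2π × 0.372 = 134°
tan(βl) = tan(134°) = -1.04
Z_in = Z_0·(Z_L + jZ_0·tanβl)/(Z_0 + jZ_L·tanβl)
     = 75·(444 − j77.7)/(75 − j460)

Z_in ≈ 23.8 + j68.5 Ω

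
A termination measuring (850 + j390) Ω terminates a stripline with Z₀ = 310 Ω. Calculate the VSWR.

VSWR ≈ 3.39

Γ = (Z_L − Z_0)/(Z_L + Z_0) = (540 + j390)/(1160 + j390)
|Γ| = 666/1220 = 0.544
VSWR = (1 + |Γ|)/(1 − |Γ|) = 1.54/0.456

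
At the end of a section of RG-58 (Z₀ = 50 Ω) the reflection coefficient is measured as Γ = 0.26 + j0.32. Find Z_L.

Z_L = Z_0·(1 + Γ)/(1 − Γ) = 50·(1.26 + j0.32)/(0.74 − j0.32)

Z_L ≈ 63.8 + j49.2 Ω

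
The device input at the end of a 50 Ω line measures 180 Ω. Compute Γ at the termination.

Γ = 0.565

Γ = (Z_L − Z_0)/(Z_L + Z_0) = (180 − 50)/(180 + 50) = 130/230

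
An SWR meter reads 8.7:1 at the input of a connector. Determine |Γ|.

|Γ| ≈ 0.794

|Γ| = (S − 1)/(S + 1) = (8.7 − 1)/(8.7 + 1) = 7.7/9.7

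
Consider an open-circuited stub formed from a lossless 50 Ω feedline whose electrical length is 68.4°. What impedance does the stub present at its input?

tan(βl) = 2.53
For an open-circuited stub, Z_in = −jZ_0·cot(βl) = −jZ_0/tan(βl)

Z_in ≈ −j19.8 Ω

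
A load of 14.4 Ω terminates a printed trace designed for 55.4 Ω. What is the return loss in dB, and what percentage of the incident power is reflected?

RL ≈ 4.62 dB; 34.5% of incident power reflected

Γ = (14.4 − 55.4)/(14.4 + 55.4) = -0.587
RL = −20·log₁₀(0.587) = 4.62 dB
P_refl/P_inc = |Γ|² = 0.345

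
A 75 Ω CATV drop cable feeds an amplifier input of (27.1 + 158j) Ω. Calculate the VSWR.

Γ = (Z_L − Z_0)/(Z_L + Z_0) = (-47.9 + j158)/(102.1 + j158)
|Γ| = 165/188 = 0.878
VSWR = (1 + |Γ|)/(1 − |Γ|) = 1.88/0.122

VSWR ≈ 15.3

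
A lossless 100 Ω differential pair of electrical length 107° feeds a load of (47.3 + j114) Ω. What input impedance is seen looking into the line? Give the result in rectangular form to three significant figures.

tan(βl) = tan(107°) = -3.27
Z_in = Z_0·(Z_L + jZ_0·tanβl)/(Z_0 + jZ_L·tanβl)
     = 100·(47.3 − j213)/(473 − j155)

Z_in ≈ 22.4 − j37.7 Ω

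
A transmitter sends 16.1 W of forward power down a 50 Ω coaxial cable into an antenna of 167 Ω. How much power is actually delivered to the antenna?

P_delivered ≈ 11.4 W

Γ = (167 − 50)/(167 + 50) = 0.539
|Γ|² = 0.291
P_refl = |Γ|²·P_inc = 4.68 W, P_del = (1 − |Γ|²)·P_inc = 11.4 W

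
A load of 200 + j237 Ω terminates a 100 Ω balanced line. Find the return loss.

Γ = (100 + j237)/(300 + j237), |Γ| = 0.673
RL = −20·log₁₀|Γ| = −20·log₁₀(0.673)

RL ≈ 3.44 dB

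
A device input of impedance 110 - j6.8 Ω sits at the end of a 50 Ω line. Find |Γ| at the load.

Γ = (Z_L − Z_0)/(Z_L + Z_0) = (60 − j6.8)/(160 − j6.8)
|Γ| = 60.4/160

|Γ| ≈ 0.377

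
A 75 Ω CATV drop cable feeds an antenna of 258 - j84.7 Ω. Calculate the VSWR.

Γ = (Z_L − Z_0)/(Z_L + Z_0) = (183 − j84.7)/(333 − j84.7)
|Γ| = 202/344 = 0.587
VSWR = (1 + |Γ|)/(1 − |Γ|) = 1.59/0.413

VSWR ≈ 3.84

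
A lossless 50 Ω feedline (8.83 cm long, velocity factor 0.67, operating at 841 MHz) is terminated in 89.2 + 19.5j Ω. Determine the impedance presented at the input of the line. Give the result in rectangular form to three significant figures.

Z_in ≈ 33.8 + j21.6 Ω

λ = v/f = 0.67·c / 841 MHz = 0.239 m
βl = 2π·l/λ = 2π × 0.369 = 133°
tan(βl) = tan(133°) = -1.07
Z_in = Z_0·(Z_L + jZ_0·tanβl)/(Z_0 + jZ_L·tanβl)
     = 50·(89.2 − j34.1)/(70.9 − j95.6)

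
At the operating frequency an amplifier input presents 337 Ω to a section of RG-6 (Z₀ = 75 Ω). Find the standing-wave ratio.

VSWR ≈ 4.49

For a purely resistive load, VSWR = R_L/Z_0 or Z_0/R_L (whichever > 1) = 337/75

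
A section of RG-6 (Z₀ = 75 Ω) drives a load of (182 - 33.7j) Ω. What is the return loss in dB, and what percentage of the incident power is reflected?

Γ = (107 − j33.7)/(257 − j33.7), |Γ| = 0.433
RL = −20·log₁₀(0.433) = 7.27 dB
P_refl/P_inc = |Γ|² = 0.187

RL ≈ 7.27 dB; 18.7% of incident power reflected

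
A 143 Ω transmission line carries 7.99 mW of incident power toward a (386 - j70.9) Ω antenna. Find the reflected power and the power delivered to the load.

P_reflected ≈ 1.8 mW; P_delivered ≈ 6.19 mW

|Γ| = |(243 − j70.9)/(529 − j70.9)| = 0.474
|Γ|² = 0.225
P_refl = |Γ|²·P_inc = 1.8 mW, P_del = (1 − |Γ|²)·P_inc = 6.19 mW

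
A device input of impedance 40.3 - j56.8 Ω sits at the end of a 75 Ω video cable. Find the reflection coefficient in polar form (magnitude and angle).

Γ = (Z_L − Z_0)/(Z_L + Z_0) = (-34.7 − j56.8)/(115.3 − j56.8)
|Γ| = 66.6/129 = 0.518

Γ ≈ 0.518 ∠ -95.2°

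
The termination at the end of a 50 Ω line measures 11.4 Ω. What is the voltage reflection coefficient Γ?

Γ = -0.629

Γ = (Z_L − Z_0)/(Z_L + Z_0) = (11.4 − 50)/(11.4 + 50) = -38.6/61.4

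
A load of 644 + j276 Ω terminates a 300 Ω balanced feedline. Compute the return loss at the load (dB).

Γ = (344 + j276)/(944 + j276), |Γ| = 0.448
RL = −20·log₁₀|Γ| = −20·log₁₀(0.448)

RL ≈ 6.97 dB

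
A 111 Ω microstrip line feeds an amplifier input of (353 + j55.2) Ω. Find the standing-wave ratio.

Γ = (Z_L − Z_0)/(Z_L + Z_0) = (242 + j55.2)/(464 + j55.2)
|Γ| = 248/467 = 0.531
VSWR = (1 + |Γ|)/(1 − |Γ|) = 1.53/0.469

VSWR ≈ 3.27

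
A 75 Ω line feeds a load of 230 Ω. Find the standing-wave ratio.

VSWR ≈ 3.07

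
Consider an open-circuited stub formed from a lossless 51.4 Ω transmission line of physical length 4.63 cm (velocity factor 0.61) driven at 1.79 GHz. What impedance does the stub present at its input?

Z_in ≈ +j169 Ω

λ = v/f = 0.61·c / 1.79 GHz = 0.102 m
βl = 2π·l/λ = 2π × 0.453 = 163°
tan(βl) = -0.305
For an open-circuited stub, Z_in = −jZ_0·cot(βl) = −jZ_0/tan(βl)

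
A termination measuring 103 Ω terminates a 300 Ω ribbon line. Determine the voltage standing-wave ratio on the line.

VSWR ≈ 2.91

For a purely resistive load, VSWR = R_L/Z_0 or Z_0/R_L (whichever > 1) = 300/103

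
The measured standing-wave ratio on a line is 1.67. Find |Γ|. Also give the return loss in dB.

|Γ| = (S − 1)/(S + 1) = (1.67 − 1)/(1.67 + 1) = 0.67/2.67
RL = −20·log₁₀|Γ| = −20·log₁₀(0.251)

|Γ| ≈ 0.251; return loss ≈ 12 dB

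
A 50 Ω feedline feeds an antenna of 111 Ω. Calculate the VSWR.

Γ = (111 − 50)/(111 + 50) = 0.379
VSWR = (1 + 0.379)/(1 − 0.379)

VSWR ≈ 2.22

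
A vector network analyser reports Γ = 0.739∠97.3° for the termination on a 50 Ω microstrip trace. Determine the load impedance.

Z_L ≈ 13.1 + j42.3 Ω

Z_L = Z_0·(1 + Γ)/(1 − Γ) = 50·(0.906 + j0.733)/(1.09 − j0.733)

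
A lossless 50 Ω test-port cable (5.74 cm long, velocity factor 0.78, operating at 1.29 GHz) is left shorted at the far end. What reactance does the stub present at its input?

X_in ≈ -113 Ω (capacitive)

λ = v/f = 0.78·c / 1.29 GHz = 0.181 m
βl = 2π·l/λ = 2π × 0.316 = 114°
tan(βl) = -2.25
For a shorted stub, Z_in = jZ_0·tan(βl)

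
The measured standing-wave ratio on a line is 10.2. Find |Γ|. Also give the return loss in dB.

|Γ| ≈ 0.821; return loss ≈ 1.71 dB

|Γ| = (S − 1)/(S + 1) = (10.2 − 1)/(10.2 + 1) = 9.2/11.2
RL = −20·log₁₀|Γ| = −20·log₁₀(0.821)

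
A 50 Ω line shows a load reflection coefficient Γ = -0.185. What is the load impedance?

Z_L = Z_0·(1 + Γ)/(1 − Γ) = 50·(0.815)/(1.19)

Z_L ≈ 34.4 Ω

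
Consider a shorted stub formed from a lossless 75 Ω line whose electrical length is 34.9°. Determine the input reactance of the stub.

X_in ≈ 52.3 Ω (inductive)

tan(βl) = 0.698
For a shorted stub, Z_in = jZ_0·tan(βl)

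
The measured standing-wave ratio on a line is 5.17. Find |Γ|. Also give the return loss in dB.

|Γ| = (S − 1)/(S + 1) = (5.17 − 1)/(5.17 + 1) = 4.17/6.17
RL = −20·log₁₀|Γ| = −20·log₁₀(0.676)

|Γ| ≈ 0.676; return loss ≈ 3.4 dB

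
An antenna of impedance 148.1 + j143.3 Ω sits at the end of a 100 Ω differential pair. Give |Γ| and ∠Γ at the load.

Γ ≈ 0.528 ∠ 41.4°

Γ = (Z_L − Z_0)/(Z_L + Z_0) = (48.1 + j143.3)/(248.1 + j143.3)
|Γ| = 151/287 = 0.528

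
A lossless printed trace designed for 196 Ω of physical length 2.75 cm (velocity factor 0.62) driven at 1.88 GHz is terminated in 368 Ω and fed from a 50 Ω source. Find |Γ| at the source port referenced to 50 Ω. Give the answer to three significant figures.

|Γ| ≈ 0.39

λ = v/f = 0.62·c / 1.88 GHz = 0.0989 m
βl = 2π·l/λ = 2π × 0.278 = 100°
tan(βl) = -5.63
Z_in = Z_0·(Z_L + jZ_0·tanβl)/(Z_0 + jZ_L·tanβl) = 107 + j24.7 Ω
Γ_s = (Z_in − Z_s)/(Z_in + Z_s) = (56.7 + j24.7)/(157 + j24.7), |Γ_s| = 0.39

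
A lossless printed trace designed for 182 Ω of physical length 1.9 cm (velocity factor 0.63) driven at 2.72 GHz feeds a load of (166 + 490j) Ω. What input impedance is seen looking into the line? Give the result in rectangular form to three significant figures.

Z_in ≈ 19.1 − j32.4 Ω

λ = v/f = 0.63·c / 2.72 GHz = 0.0695 m
βl = 2π·l/λ = 2π × 0.273 = 98.4°
tan(βl) = tan(98.4°) = -6.74
Z_in = Z_0·(Z_L + jZ_0·tanβl)/(Z_0 + jZ_L·tanβl)
     = 182·(166 − j737)/(3490 − j1120)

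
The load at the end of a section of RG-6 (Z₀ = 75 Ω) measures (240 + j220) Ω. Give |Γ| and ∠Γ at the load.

Γ ≈ 0.716 ∠ 18.2°

Γ = (Z_L − Z_0)/(Z_L + Z_0) = (165 + j220)/(315 + j220)
|Γ| = 275/384 = 0.716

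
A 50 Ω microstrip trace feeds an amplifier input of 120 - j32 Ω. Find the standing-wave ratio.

VSWR ≈ 2.6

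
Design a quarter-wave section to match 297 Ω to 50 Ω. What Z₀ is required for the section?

Z_qwt = √(Z_0·R_L) = √(50 × 297) = √14850

Z_qwt ≈ 122 Ω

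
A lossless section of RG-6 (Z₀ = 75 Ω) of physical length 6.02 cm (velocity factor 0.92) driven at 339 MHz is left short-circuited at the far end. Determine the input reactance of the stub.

X_in ≈ 37.6 Ω (inductive)

λ = v/f = 0.92·c / 339 MHz = 0.814 m
βl = 2π·l/λ = 2π × 0.0739 = 26.6°
tan(βl) = 0.501
For a short-circuited stub, Z_in = jZ_0·tan(βl)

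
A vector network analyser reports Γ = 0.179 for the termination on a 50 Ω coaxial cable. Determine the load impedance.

Z_L ≈ 71.8 Ω

Z_L = Z_0·(1 + Γ)/(1 − Γ) = 50·(1.18)/(0.821)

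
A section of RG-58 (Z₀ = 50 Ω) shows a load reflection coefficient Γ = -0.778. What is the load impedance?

Z_L = Z_0·(1 + Γ)/(1 − Γ) = 50·(0.222)/(1.78)

Z_L ≈ 6.24 Ω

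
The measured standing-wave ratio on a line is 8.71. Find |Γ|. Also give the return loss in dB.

|Γ| ≈ 0.794; return loss ≈ 2 dB

|Γ| = (S − 1)/(S + 1) = (8.71 − 1)/(8.71 + 1) = 7.71/9.71
RL = −20·log₁₀|Γ| = −20·log₁₀(0.794)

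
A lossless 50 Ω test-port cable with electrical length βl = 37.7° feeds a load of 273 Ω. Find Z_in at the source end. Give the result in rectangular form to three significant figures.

tan(βl) = tan(37.7°) = 0.773
Z_in = Z_0·(Z_L + jZ_0·tanβl)/(Z_0 + jZ_L·tanβl)
     = 50·(273 + j38.6)/(50 + j211)

Z_in ≈ 23.2 − j59.2 Ω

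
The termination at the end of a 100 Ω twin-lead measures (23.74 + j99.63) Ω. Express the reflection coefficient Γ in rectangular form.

Γ = (Z_L − Z_0)/(Z_L + Z_0) = (-76.26 + j99.63)/(123.7 + j99.63)

Γ ≈ 0.0194 + j0.79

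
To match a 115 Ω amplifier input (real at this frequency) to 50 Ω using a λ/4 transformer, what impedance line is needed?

Z_qwt ≈ 75.8 Ω

Z_qwt = √(Z_0·R_L) = √(50 × 115) = √5750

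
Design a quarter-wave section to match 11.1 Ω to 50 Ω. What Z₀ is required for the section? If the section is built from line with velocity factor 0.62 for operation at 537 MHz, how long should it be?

Z_qwt ≈ 23.6 Ω; length ≈ 8.66 cm

Z_qwt = √(Z_0·R_L) = √(50 × 11.1) = √555
λ = 0.62·c/f = 0.346 m, so l = λ/4 = 0.0866 m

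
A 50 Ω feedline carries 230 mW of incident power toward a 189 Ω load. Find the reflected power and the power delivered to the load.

P_reflected ≈ 77.8 mW; P_delivered ≈ 152 mW

Γ = (189 − 50)/(189 + 50) = 0.582
|Γ|² = 0.338
P_refl = |Γ|²·P_inc = 77.8 mW, P_del = (1 − |Γ|²)·P_inc = 152 mW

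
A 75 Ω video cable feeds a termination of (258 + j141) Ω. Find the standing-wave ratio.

VSWR ≈ 4.54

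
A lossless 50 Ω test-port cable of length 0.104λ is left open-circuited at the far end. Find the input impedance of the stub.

βl = 2π × 0.104 = 37.4°
tan(βl) = 0.766
For an open-circuited stub, Z_in = −jZ_0·cot(βl) = −jZ_0/tan(βl)

Z_in ≈ −j65.3 Ω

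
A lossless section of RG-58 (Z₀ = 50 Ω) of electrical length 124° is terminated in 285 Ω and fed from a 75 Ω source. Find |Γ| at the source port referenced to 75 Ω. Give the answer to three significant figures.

tan(βl) = -1.48
Z_in = Z_0·(Z_L + jZ_0·tanβl)/(Z_0 + jZ_L·tanβl) = 12.6 + j32.2 Ω
Γ_s = (Z_in − Z_s)/(Z_in + Z_s) = (-62.4 + j32.2)/(87.6 + j32.2), |Γ_s| = 0.753

|Γ| ≈ 0.753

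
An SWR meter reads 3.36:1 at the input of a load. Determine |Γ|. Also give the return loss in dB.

|Γ| ≈ 0.541; return loss ≈ 5.33 dB

|Γ| = (S − 1)/(S + 1) = (3.36 − 1)/(3.36 + 1) = 2.36/4.36
RL = −20·log₁₀|Γ| = −20·log₁₀(0.541)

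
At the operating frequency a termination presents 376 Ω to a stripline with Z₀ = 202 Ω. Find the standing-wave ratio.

Γ = (376 − 202)/(376 + 202) = 0.301
VSWR = (1 + 0.301)/(1 − 0.301)

VSWR ≈ 1.86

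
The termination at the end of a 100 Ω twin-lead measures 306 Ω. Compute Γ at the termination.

Γ = (Z_L − Z_0)/(Z_L + Z_0) = (306 − 100)/(306 + 100) = 206/406

Γ = 0.507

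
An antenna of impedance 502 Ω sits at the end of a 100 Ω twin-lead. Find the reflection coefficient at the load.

Γ = 0.668

Γ = (Z_L − Z_0)/(Z_L + Z_0) = (502 − 100)/(502 + 100) = 402/602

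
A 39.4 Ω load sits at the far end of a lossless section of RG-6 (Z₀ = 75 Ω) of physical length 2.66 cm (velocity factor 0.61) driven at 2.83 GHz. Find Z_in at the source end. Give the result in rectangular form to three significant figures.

λ = v/f = 0.61·c / 2.83 GHz = 0.0647 m
βl = 2π·l/λ = 2π × 0.411 = 148°
tan(βl) = tan(148°) = -0.623
Z_in = Z_0·(Z_L + jZ_0·tanβl)/(Z_0 + jZ_L·tanβl)
     = 75·(39.4 − j46.7)/(75 − j24.5)

Z_in ≈ 49.4 − j30.5 Ω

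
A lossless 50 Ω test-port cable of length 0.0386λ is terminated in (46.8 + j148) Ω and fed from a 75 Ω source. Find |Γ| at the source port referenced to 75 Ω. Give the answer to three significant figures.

|Γ| ≈ 0.766

βl = 2π × 0.0386 = 13.9°
tan(βl) = 0.247
Z_in = Z_0·(Z_L + jZ_0·tanβl)/(Z_0 + jZ_L·tanβl) = 396 + j256 Ω
Γ_s = (Z_in − Z_s)/(Z_in + Z_s) = (321 + j256)/(471 + j256), |Γ_s| = 0.766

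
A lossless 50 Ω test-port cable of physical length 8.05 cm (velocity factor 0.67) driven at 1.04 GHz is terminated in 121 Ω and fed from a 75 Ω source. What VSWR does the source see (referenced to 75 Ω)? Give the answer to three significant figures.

VSWR ≈ 2.2

λ = v/f = 0.67·c / 1.04 GHz = 0.193 m
βl = 2π·l/λ = 2π × 0.417 = 150°
tan(βl) = -0.579
Z_in = Z_0·(Z_L + jZ_0·tanβl)/(Z_0 + jZ_L·tanβl) = 54.6 + j47.5 Ω
Γ_s = (Z_in − Z_s)/(Z_in + Z_s) = (-20.4 + j47.5)/(130 + j47.5), |Γ_s| = 0.375
VSWR = (1 + |Γ_s|)/(1 − |Γ_s|)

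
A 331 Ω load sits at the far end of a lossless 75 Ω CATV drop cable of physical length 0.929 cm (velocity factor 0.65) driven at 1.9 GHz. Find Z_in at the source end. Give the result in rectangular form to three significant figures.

Z_in ≈ 52 − j98.9 Ω

λ = v/f = 0.65·c / 1.9 GHz = 0.103 m
βl = 2π·l/λ = 2π × 0.0905 = 32.6°
tan(βl) = tan(32.6°) = 0.639
Z_in = Z_0·(Z_L + jZ_0·tanβl)/(Z_0 + jZ_L·tanβl)
     = 75·(331 + j47.9)/(75 + j212)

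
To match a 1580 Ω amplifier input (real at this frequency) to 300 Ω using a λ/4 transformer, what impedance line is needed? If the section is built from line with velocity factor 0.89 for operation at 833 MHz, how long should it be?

Z_qwt ≈ 688 Ω; length ≈ 8.01 cm

Z_qwt = √(Z_0·R_L) = √(300 × 1580) = √474000
λ = 0.89·c/f = 0.321 m, so l = λ/4 = 0.0801 m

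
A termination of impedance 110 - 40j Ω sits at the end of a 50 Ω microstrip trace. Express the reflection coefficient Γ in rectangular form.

Γ = (Z_L − Z_0)/(Z_L + Z_0) = (60 − j40)/(160 − j40)

Γ ≈ 0.412 − j0.147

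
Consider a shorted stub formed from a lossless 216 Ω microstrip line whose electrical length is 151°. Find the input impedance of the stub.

Z_in ≈ −j120 Ω

tan(βl) = -0.554
For a shorted stub, Z_in = jZ_0·tan(βl)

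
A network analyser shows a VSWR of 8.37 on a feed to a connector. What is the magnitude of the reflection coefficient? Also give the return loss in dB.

|Γ| ≈ 0.787; return loss ≈ 2.09 dB

|Γ| = (S − 1)/(S + 1) = (8.37 − 1)/(8.37 + 1) = 7.37/9.37
RL = −20·log₁₀|Γ| = −20·log₁₀(0.787)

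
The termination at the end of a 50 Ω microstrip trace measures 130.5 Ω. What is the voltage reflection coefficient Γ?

Γ = (Z_L − Z_0)/(Z_L + Z_0) = (130.5 − 50)/(130.5 + 50) = 80.5/180.5

Γ = 0.446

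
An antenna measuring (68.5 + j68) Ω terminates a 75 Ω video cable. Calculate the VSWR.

VSWR ≈ 2.51

Γ = (Z_L − Z_0)/(Z_L + Z_0) = (-6.5 + j68)/(143.5 + j68)
|Γ| = 68.3/159 = 0.43
VSWR = (1 + |Γ|)/(1 − |Γ|) = 1.43/0.57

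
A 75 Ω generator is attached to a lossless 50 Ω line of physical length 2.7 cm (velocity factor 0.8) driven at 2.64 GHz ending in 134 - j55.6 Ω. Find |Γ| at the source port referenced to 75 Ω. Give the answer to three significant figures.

|Γ| ≈ 0.626

λ = v/f = 0.8·c / 2.64 GHz = 0.0909 m
βl = 2π·l/λ = 2π × 0.297 = 107°
tan(βl) = -3.29
Z_in = Z_0·(Z_L + jZ_0·tanβl)/(Z_0 + jZ_L·tanβl) = 18.7 + j20.8 Ω
Γ_s = (Z_in − Z_s)/(Z_in + Z_s) = (-56.3 + j20.8)/(93.7 + j20.8), |Γ_s| = 0.626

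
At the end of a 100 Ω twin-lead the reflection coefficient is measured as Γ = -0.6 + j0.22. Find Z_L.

Z_L ≈ 22.7 + j16.9 Ω

Z_L = Z_0·(1 + Γ)/(1 − Γ) = 100·(0.4 + j0.22)/(1.6 − j0.22)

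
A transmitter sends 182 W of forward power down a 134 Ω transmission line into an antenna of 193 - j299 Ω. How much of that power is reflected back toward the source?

|Γ| = |(59 − j299)/(327 − j299)| = 0.688
|Γ|² = 0.473
P_refl = |Γ|²·P_inc = 86.1 W, P_del = (1 − |Γ|²)·P_inc = 95.9 W

P_reflected ≈ 86.1 W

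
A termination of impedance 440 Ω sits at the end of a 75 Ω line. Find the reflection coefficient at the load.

Γ = 0.709

Γ = (Z_L − Z_0)/(Z_L + Z_0) = (440 − 75)/(440 + 75) = 365/515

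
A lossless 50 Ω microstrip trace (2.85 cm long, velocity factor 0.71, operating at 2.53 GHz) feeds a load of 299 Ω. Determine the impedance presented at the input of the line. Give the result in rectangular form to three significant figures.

λ = v/f = 0.71·c / 2.53 GHz = 0.0842 m
βl = 2π·l/λ = 2π × 0.339 = 122°
tan(βl) = tan(122°) = -1.61
Z_in = Z_0·(Z_L + jZ_0·tanβl)/(Z_0 + jZ_L·tanβl)
     = 50·(299 − j80.4)/(50 − j481)

Z_in ≈ 11.5 + j29.9 Ω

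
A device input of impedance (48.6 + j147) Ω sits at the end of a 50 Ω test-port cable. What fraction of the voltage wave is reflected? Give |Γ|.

|Γ| ≈ 0.831

Γ = (Z_L − Z_0)/(Z_L + Z_0) = (-1.4 + j147)/(98.6 + j147)
|Γ| = 147/177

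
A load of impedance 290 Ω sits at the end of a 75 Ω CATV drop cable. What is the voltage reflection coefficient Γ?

Γ = 0.589

Γ = (Z_L − Z_0)/(Z_L + Z_0) = (290 − 75)/(290 + 75) = 215/365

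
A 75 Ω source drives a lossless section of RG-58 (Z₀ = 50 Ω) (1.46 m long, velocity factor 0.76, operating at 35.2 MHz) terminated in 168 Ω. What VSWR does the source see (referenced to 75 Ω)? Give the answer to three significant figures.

VSWR ≈ 4.98

λ = v/f = 0.76·c / 35.2 MHz = 6.48 m
βl = 2π·l/λ = 2π × 0.225 = 81.1°
tan(βl) = 6.42
Z_in = Z_0·(Z_L + jZ_0·tanβl)/(Z_0 + jZ_L·tanβl) = 15.2 − j7.08 Ω
Γ_s = (Z_in − Z_s)/(Z_in + Z_s) = (-59.8 − j7.08)/(90.2 − j7.08), |Γ_s| = 0.665
VSWR = (1 + |Γ_s|)/(1 − |Γ_s|)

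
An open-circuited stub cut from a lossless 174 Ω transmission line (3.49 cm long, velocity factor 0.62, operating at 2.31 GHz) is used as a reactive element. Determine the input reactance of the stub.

X_in ≈ 391 Ω (inductive)

λ = v/f = 0.62·c / 2.31 GHz = 0.0805 m
βl = 2π·l/λ = 2π × 0.433 = 156°
tan(βl) = -0.444
For an open-circuited stub, Z_in = −jZ_0·cot(βl) = −jZ_0/tan(βl)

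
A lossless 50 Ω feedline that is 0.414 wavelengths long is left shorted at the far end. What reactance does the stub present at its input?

βl = 2π × 0.414 = 149°
tan(βl) = -0.6
For a shorted stub, Z_in = jZ_0·tan(βl)

X_in ≈ -30 Ω (capacitive)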